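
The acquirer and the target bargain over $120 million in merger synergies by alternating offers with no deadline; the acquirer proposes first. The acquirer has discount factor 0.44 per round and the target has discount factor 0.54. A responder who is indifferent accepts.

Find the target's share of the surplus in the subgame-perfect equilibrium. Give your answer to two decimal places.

Let x be the acquirer's share when the acquirer proposes and y be the target's share when the target proposes.
The target accepts iff offered ≥ 0.54·y, so x = 120 − 0.54y. Symmetrically y = 120 − 0.44x.
Substituting: x = 120 − 0.54(120 − 0.44x), giving x(1 − 0.44·0.54) = 120(1 − 0.54).
So x = 120 × 0.46 / 0.7624 ≈ 72.4029, and the target receives 120 − x ≈ 47.5971.

47.60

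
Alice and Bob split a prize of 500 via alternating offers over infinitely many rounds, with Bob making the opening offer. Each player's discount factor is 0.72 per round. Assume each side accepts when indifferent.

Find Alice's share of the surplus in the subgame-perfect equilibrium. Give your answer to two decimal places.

209.30

When Bob proposes, Alice accepts any offer worth at least 0.72 times what Alice would get by proposing next round; and vice versa.
This gives x = 500 − 0.72y and y = 500 − 0.72x, where x and y are each side's share when it proposes.
Hence (1 − 0.72·0.72)x = 500(1 − 0.72), i.e. 0.4816·x = 140.
x ≈ 290.6977; Alice's share is 500 − x ≈ 209.3023.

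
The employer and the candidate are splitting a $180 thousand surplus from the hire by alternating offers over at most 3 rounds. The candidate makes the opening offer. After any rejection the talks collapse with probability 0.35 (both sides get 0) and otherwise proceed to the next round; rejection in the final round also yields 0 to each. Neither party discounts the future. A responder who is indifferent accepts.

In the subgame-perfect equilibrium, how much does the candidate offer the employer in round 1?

Round 3 (the candidate proposes): rejection yields 0 for the employer; the candidate offers 0 and keeps 180.
Round 2 (the employer proposes): rejecting gives the candidate an expected 0.65 × 180 = 117; the employer offers that and keeps 63.
Round 1 (the candidate proposes): rejecting gives the employer an expected 0.65 × 63 = 40.95, so the candidate offers 40.95, keeping 139.05.

40.95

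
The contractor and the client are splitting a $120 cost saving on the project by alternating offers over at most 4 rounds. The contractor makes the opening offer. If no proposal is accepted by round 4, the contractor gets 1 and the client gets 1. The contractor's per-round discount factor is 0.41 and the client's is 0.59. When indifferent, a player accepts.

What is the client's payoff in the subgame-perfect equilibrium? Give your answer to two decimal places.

Round 4 (the client proposes): the contractor gets 1 if talks fail, so the client offers 1 and keeps 119.
Round 3 (the contractor proposes): the client can get 119 next round, worth 0.59 × 119 = 70.21 now; the contractor offers that and keeps 49.79.
Round 2 (the client proposes): the contractor can get 49.79 next round, worth 0.41 × 49.79 = 20.4139 now. The client offers 20.4139 and keeps 120 − 20.4139 = 99.5861.
Round 1 (the contractor proposes): the client can get 99.5861 next round, worth 0.59 × 99.5861 = 58.755799 now. The contractor offers 58.755799 and keeps 120 − 58.755799 = 61.244201.

58.76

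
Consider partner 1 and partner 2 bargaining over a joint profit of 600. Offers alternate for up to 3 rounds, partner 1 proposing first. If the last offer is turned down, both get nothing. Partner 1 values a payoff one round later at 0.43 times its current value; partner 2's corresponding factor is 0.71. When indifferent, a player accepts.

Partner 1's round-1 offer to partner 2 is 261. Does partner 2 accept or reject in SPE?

Accept

Round 3 (partner 1 proposes): partner 2 will accept anything ≥ 0, so partner 1 offers 0 and keeps 600.
Round 2 (partner 2 proposes): partner 1 can get 600 next round, worth 0.43 × 600 = 258 now, so partner 2 offers 258, keeping 342.
So by rejecting in round 1, partner 2 gets 342 next round, worth 0.71 × 342 = 242.82 now.
Offer 261 ≥ 242.82, so partner 2 accepts.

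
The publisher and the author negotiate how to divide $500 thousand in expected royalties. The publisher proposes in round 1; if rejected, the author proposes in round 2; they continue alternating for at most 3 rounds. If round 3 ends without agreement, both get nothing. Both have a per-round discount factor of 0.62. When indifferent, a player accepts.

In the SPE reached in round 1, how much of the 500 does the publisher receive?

382.2

Round 3 (the publisher proposes): rejection yields 0 for the author; the publisher offers 0 and keeps 500.
Round 2 (the author proposes): the publisher can get 500 next round, worth 0.62 × 500 = 310 now; the author offers that and keeps 190.
Round 1 (the publisher proposes): the author can get 190 next round, worth 0.62 × 190 = 117.8 now, so the publisher offers 117.8, keeping 382.2.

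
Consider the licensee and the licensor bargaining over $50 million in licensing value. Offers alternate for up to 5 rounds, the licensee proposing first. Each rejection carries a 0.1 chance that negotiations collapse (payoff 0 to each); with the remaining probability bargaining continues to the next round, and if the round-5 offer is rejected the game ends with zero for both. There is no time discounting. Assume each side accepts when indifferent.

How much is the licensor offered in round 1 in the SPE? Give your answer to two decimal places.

By backward induction:
Round 5 (the licensee proposes): rejection yields 0 for the licensor; the licensee offers 0 and keeps 50.
Round 4 (the licensor proposes): rejecting gives the licensee an expected 0.9 × 50 = 45. The licensor offers 45 and keeps 50 − 45 = 5.
Round 3 (the licensee proposes): rejecting gives the licensor an expected 0.9 × 5 = 4.5; the licensee offers that and keeps 45.5.
Round 2 (the licensor proposes): rejecting gives the licensee an expected 0.9 × 45.5 = 40.95. The licensor offers 40.95 and keeps 50 − 40.95 = 9.05.
Round 1 (the licensee proposes): rejecting gives the licensor an expected 0.9 × 9.05 = 8.145. The licensee offers 8.145 and keeps 50 − 8.145 = 41.855.

8.15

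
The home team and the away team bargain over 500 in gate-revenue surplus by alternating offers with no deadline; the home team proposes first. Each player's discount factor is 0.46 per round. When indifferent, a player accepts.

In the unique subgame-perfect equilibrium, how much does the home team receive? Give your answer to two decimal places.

In a stationary SPE each proposer offers the other exactly their discounted continuation value.
If the home team keeps x when proposing and the away team keeps y when proposing, then x = 500 − 0.46y and y = 500 − 0.46x.
Solving: x = 500(1 − 0.46) / (1 − 0.46·0.46) = 270 / 0.7884 ≈ 342.4658.
The away team gets 500 − 342.4658 ≈ 157.5342.

342.47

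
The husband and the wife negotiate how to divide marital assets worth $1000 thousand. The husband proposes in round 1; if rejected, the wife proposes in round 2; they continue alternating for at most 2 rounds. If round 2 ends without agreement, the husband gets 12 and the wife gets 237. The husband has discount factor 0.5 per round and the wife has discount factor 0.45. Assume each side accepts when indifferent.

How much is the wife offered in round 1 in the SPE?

Solve by backward induction from round 2.
Round 2 (the wife proposes): the husband gets 12 if talks fail, so the wife offers 12 and keeps 988.
Round 1 (the husband proposes): the wife can get 988 next round, worth 0.45 × 988 = 444.6 now, so the husband offers 444.6, keeping 555.4.

444.6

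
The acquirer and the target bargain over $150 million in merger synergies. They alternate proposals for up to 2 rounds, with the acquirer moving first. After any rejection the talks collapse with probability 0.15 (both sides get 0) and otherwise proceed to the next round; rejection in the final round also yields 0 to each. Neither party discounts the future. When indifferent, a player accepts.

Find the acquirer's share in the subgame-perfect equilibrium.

22.5

Round 2 (the target proposes): the acquirer will accept anything ≥ 0, so the target offers 0 and keeps 150.
Round 1 (the acquirer proposes): rejecting gives the target an expected 0.85 × 150 = 127.5, so the acquirer offers 127.5, keeping 22.5.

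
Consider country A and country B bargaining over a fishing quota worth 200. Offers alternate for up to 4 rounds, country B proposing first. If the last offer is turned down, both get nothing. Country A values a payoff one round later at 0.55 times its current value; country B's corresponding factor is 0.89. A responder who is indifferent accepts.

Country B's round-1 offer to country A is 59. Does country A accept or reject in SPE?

Reject

Work out country A's continuation value if the offer is rejected.
Round 4 (country A proposes): country B will accept anything ≥ 0, so country A offers 0 and keeps 200.
Round 3 (country B proposes): country A can get 200 next round, worth 0.55 × 200 = 110 now; country B offers that and keeps 90.
Round 2 (country A proposes): country B can get 90 next round, worth 0.89 × 90 = 80.1 now, so country A offers 80.1, keeping 119.9.
So by rejecting in round 1, country A gets 119.9 next round, worth 0.55 × 119.9 = 65.945 now.
Offer 59 < 65.945, so country A rejects.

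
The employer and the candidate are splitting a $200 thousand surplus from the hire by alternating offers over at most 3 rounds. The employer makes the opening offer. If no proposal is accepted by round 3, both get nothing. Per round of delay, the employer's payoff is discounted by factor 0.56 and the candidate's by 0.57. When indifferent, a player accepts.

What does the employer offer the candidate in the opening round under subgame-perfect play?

50.16

By backward induction:
Round 3 (the employer proposes): the candidate will accept anything ≥ 0, so the employer offers 0 and keeps 200.
Round 2 (the candidate proposes): the employer can get 200 next round, worth 0.56 × 200 = 112 now. The candidate offers 112 and keeps 200 − 112 = 88.
Round 1 (the employer proposes): the candidate can get 88 next round, worth 0.57 × 88 = 50.16 now, so the employer offers 50.16, keeping 149.84.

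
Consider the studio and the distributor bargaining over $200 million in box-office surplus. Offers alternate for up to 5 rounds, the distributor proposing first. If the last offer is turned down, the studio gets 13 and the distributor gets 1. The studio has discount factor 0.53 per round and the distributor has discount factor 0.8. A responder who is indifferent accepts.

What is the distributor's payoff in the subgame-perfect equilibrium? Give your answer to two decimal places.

167.47

Solve by backward induction from round 5.
Round 5 (the distributor proposes): the studio gets 13 if talks fail, so the distributor offers 13 and keeps 187.
Round 4 (the studio proposes): the distributor can get 187 next round, worth 0.8 × 187 = 149.6 now, so the studio offers 149.6, keeping 50.4.
Round 3 (the distributor proposes): the studio can get 50.4 next round, worth 0.53 × 50.4 = 26.712 now; the distributor offers that and keeps 173.288.
Round 2 (the studio proposes): the distributor can get 173.288 next round, worth 0.8 × 173.288 = 138.6304 now; the studio offers that and keeps 61.3696.
Round 1 (the distributor proposes): the studio can get 61.3696 next round, worth 0.53 × 61.3696 = 32.525888 now; the distributor offers that and keeps 167.474112.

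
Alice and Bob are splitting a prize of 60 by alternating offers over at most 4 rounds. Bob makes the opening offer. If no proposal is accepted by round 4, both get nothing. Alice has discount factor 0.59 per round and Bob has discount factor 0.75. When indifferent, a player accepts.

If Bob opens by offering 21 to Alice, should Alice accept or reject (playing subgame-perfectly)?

Reject

Work out Alice's continuation value if the offer is rejected.
Round 4 (Alice proposes): rejection yields 0 for Bob; Alice offers 0 and keeps 60.
Round 3 (Bob proposes): Alice can get 60 next round, worth 0.59 × 60 = 35.4 now; Bob offers that and keeps 24.6.
Round 2 (Alice proposes): Bob can get 24.6 next round, worth 0.75 × 24.6 = 18.45 now, so Alice offers 18.45, keeping 41.55.
So by rejecting in round 1, Alice gets 41.55 next round, worth 0.59 × 41.55 = 24.5145 now.
Offer 21 < 24.5145, so Alice rejects.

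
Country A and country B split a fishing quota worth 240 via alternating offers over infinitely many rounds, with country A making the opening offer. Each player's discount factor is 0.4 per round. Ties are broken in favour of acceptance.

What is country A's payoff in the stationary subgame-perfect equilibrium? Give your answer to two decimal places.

171.43

In a stationary SPE each proposer offers the other exactly their discounted continuation value.
If country A keeps x when proposing and country B keeps y when proposing, then x = 240 − 0.4y and y = 240 − 0.4x.
Solving: x = 240(1 − 0.4) / (1 − 0.4·0.4) = 144 / 0.84 ≈ 171.4286.
Country B gets 240 − 171.4286 ≈ 68.5714.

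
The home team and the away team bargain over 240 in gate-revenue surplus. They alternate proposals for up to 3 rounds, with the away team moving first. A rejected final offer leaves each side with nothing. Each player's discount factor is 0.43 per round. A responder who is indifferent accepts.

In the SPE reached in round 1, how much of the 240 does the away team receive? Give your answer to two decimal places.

181.18

Work backward from the last round.
Round 3 (the away team proposes): rejection yields 0 for the home team; the away team offers 0 and keeps 240.
Round 2 (the home team proposes): the away team can get 240 next round, worth 0.43 × 240 = 103.2 now. The home team offers 103.2 and keeps 240 − 103.2 = 136.8.
Round 1 (the away team proposes): the home team can get 136.8 next round, worth 0.43 × 136.8 = 58.824 now, so the away team offers 58.824, keeping 181.176.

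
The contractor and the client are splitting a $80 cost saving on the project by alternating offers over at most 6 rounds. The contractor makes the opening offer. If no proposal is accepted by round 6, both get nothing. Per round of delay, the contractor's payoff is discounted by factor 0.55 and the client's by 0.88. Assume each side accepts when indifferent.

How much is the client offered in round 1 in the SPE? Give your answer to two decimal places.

63.50

Work backward from the last round.
Round 6 (the client proposes): rejection yields 0 for the contractor; the client offers 0 and keeps 80.
Round 5 (the contractor proposes): the client can get 80 next round, worth 0.88 × 80 = 70.4 now. The contractor offers 70.4 and keeps 80 − 70.4 = 9.6.
Round 4 (the client proposes): the contractor can get 9.6 next round, worth 0.55 × 9.6 = 5.28 now; the client offers that and keeps 74.72.
Round 3 (the contractor proposes): the client can get 74.72 next round, worth 0.88 × 74.72 = 65.7536 now. The contractor offers 65.7536 and keeps 80 − 65.7536 = 14.2464.
Round 2 (the client proposes): the contractor can get 14.2464 next round, worth 0.55 × 14.2464 = 7.83552 now; the client offers that and keeps 72.16448.
Round 1 (the contractor proposes): the client can get 72.16448 next round, worth 0.88 × 72.16448 = 63.5047424 now. The contractor offers 63.5047424 and keeps 80 − 63.5047424 = 16.4952576.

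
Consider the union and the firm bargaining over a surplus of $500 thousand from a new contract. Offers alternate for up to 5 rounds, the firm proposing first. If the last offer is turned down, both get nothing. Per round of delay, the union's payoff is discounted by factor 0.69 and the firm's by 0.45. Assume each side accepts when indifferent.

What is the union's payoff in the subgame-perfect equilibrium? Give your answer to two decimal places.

Round 5 (the firm proposes): rejection yields 0 for the union; the firm offers 0 and keeps 500.
Round 4 (the union proposes): the firm can get 500 next round, worth 0.45 × 500 = 225 now, so the union offers 225, keeping 275.
Round 3 (the firm proposes): the union can get 275 next round, worth 0.69 × 275 = 189.75 now. The firm offers 189.75 and keeps 500 − 189.75 = 310.25.
Round 2 (the union proposes): the firm can get 310.25 next round, worth 0.45 × 310.25 = 139.6125 now. The union offers 139.6125 and keeps 500 − 139.6125 = 360.3875.
Round 1 (the firm proposes): the union can get 360.3875 next round, worth 0.69 × 360.3875 = 248.667375 now, so the firm offers 248.667375, keeping 251.332625.

248.67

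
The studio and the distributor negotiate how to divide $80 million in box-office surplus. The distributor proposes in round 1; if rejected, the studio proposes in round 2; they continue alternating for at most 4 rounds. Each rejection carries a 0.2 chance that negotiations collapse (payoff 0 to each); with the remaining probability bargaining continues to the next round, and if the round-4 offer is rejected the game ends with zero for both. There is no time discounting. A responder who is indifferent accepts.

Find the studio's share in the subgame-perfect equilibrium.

Round 4 (the studio proposes): rejection yields 0 for the distributor; the studio offers 0 and keeps 80.
Round 3 (the distributor proposes): rejecting gives the studio an expected 0.8 × 80 = 64; the distributor offers that and keeps 16.
Round 2 (the studio proposes): rejecting gives the distributor an expected 0.8 × 16 = 12.8. The studio offers 12.8 and keeps 80 − 12.8 = 67.2.
Round 1 (the distributor proposes): rejecting gives the studio an expected 0.8 × 67.2 = 53.76; the distributor offers that and keeps 26.24.

53.76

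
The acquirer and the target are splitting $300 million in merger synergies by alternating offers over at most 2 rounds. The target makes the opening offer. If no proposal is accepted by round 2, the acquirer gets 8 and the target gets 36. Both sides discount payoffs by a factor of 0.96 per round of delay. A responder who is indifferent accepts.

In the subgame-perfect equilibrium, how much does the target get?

Round 2 (the acquirer proposes): the target gets 36 if talks fail, so the acquirer offers 36 and keeps 264.
Round 1 (the target proposes): the acquirer can get 264 next round, worth 0.96 × 264 = 253.44 now. The target offers 253.44 and keeps 300 − 253.44 = 46.56.

46.56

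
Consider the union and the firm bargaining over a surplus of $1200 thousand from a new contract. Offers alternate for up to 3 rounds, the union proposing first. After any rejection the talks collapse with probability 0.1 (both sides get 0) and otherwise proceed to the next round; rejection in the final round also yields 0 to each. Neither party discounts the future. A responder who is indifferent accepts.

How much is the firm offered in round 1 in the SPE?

Round 3 (the union proposes): the firm will accept anything ≥ 0, so the union offers 0 and keeps 1200.
Round 2 (the firm proposes): rejecting gives the union an expected 0.9 × 1200 = 1080. The firm offers 1080 and keeps 1200 − 1080 = 120.
Round 1 (the union proposes): rejecting gives the firm an expected 0.9 × 120 = 108. The union offers 108 and keeps 1200 − 108 = 1092.

108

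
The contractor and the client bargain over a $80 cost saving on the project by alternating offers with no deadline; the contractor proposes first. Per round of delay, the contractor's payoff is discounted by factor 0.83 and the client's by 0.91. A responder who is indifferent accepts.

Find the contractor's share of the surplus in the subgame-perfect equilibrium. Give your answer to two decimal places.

29.42

Let x be the contractor's share when the contractor proposes and y be the client's share when the client proposes.
The client accepts iff offered ≥ 0.91·y, so x = 80 − 0.91y. Symmetrically y = 80 − 0.83x.
Substituting: x = 80 − 0.91(80 − 0.83x), giving x(1 − 0.83·0.91) = 80(1 − 0.91).
So x = 80 × 0.09 / 0.2447 ≈ 29.4238, and the client receives 80 − x ≈ 50.5762.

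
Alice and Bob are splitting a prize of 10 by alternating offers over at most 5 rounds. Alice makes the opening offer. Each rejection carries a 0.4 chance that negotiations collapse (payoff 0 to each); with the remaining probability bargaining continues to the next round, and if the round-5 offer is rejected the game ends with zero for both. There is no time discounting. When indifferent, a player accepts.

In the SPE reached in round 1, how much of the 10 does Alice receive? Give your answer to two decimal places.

6.74

Round 5 (Alice proposes): Bob will accept anything ≥ 0, so Alice offers 0 and keeps 10.
Round 4 (Bob proposes): rejecting gives Alice an expected 0.6 × 10 = 6; Bob offers that and keeps 4.
Round 3 (Alice proposes): rejecting gives Bob an expected 0.6 × 4 = 2.4; Alice offers that and keeps 7.6.
Round 2 (Bob proposes): rejecting gives Alice an expected 0.6 × 7.6 = 4.56; Bob offers that and keeps 5.44.
Round 1 (Alice proposes): rejecting gives Bob an expected 0.6 × 5.44 = 3.264, so Alice offers 3.264, keeping 6.736.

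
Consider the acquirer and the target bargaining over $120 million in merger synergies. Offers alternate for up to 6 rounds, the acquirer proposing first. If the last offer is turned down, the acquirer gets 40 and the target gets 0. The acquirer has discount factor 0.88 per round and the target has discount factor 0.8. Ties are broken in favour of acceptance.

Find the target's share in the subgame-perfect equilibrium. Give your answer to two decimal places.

51.35

Round 6 (the target proposes): the acquirer gets 40 if talks fail, so the target offers 40 and keeps 80.
Round 5 (the acquirer proposes): the target can get 80 next round, worth 0.8 × 80 = 64 now. The acquirer offers 64 and keeps 120 − 64 = 56.
Round 4 (the target proposes): the acquirer can get 56 next round, worth 0.88 × 56 = 49.28 now; the target offers that and keeps 70.72.
Round 3 (the acquirer proposes): the target can get 70.72 next round, worth 0.8 × 70.72 = 56.576 now; the acquirer offers that and keeps 63.424.
Round 2 (the target proposes): the acquirer can get 63.424 next round, worth 0.88 × 63.424 = 55.81312 now, so the target offers 55.81312, keeping 64.18688.
Round 1 (the acquirer proposes): the target can get 64.18688 next round, worth 0.8 × 64.18688 = 51.349504 now, so the acquirer offers 51.349504, keeping 68.650496.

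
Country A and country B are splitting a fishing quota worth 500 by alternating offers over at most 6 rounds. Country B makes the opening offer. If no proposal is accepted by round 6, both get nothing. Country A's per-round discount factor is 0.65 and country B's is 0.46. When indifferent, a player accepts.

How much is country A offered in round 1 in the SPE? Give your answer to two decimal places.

Round 6 (country A proposes): country B will accept anything ≥ 0, so country A offers 0 and keeps 500.
Round 5 (country B proposes): country A can get 500 next round, worth 0.65 × 500 = 325 now. Country B offers 325 and keeps 500 − 325 = 175.
Round 4 (country A proposes): country B can get 175 next round, worth 0.46 × 175 = 80.5 now; country A offers that and keeps 419.5.
Round 3 (country B proposes): country A can get 419.5 next round, worth 0.65 × 419.5 = 272.675 now, so country B offers 272.675, keeping 227.325.
Round 2 (country A proposes): country B can get 227.325 next round, worth 0.46 × 227.325 = 104.5695 now; country A offers that and keeps 395.4305.
Round 1 (country B proposes): country A can get 395.4305 next round, worth 0.65 × 395.4305 = 257.029825 now. Country B offers 257.029825 and keeps 500 − 257.029825 = 242.970175.

257.03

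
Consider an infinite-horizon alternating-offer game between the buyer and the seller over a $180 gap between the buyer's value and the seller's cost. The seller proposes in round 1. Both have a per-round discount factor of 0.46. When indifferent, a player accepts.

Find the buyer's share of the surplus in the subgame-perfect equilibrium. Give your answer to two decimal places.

In a stationary SPE each proposer offers the other exactly their discounted continuation value.
If the seller keeps x when proposing and the buyer keeps y when proposing, then x = 180 − 0.46y and y = 180 − 0.46x.
Solving: x = 180(1 − 0.46) / (1 − 0.46·0.46) = 97.2 / 0.7884 ≈ 123.2877.
The buyer gets 180 − 123.2877 ≈ 56.7123.

56.71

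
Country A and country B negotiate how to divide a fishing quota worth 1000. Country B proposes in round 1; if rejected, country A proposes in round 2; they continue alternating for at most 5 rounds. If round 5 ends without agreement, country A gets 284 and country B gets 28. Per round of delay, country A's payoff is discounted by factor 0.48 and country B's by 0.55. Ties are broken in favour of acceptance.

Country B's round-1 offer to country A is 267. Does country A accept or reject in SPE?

Round 5 (country B proposes): country A gets 284 if talks fail, so country B offers 284 and keeps 716.
Round 4 (country A proposes): country B can get 716 next round, worth 0.55 × 716 = 393.8 now. Country A offers 393.8 and keeps 1000 − 393.8 = 606.2.
Round 3 (country B proposes): country A can get 606.2 next round, worth 0.48 × 606.2 = 290.976 now, so country B offers 290.976, keeping 709.024.
Round 2 (country A proposes): country B can get 709.024 next round, worth 0.55 × 709.024 = 389.9632 now; country A offers that and keeps 610.0368.
So by rejecting in round 1, country A gets 610.0368 next round, worth 0.48 × 610.0368 = 292.817664 now.
Offer 267 < 292.817664, so country A rejects.

Reject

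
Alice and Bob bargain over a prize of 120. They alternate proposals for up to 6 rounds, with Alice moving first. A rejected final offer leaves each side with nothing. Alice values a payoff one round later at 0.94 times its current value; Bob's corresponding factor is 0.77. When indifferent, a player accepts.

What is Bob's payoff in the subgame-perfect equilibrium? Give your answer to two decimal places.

Round 6 (Bob proposes): Alice will accept anything ≥ 0, so Bob offers 0 and keeps 120.
Round 5 (Alice proposes): Bob can get 120 next round, worth 0.77 × 120 = 92.4 now; Alice offers that and keeps 27.6.
Round 4 (Bob proposes): Alice can get 27.6 next round, worth 0.94 × 27.6 = 25.944 now, so Bob offers 25.944, keeping 94.056.
Round 3 (Alice proposes): Bob can get 94.056 next round, worth 0.77 × 94.056 = 72.42312 now; Alice offers that and keeps 47.57688.
Round 2 (Bob proposes): Alice can get 47.57688 next round, worth 0.94 × 47.57688 = 44.7222672 now, so Bob offers 44.7222672, keeping 75.2777328.
Round 1 (Alice proposes): Bob can get 75.2777328 next round, worth 0.77 × 75.2777328 = 57.963854256 now. Alice offers 57.963854256 and keeps 120 − 57.963854256 = 62.036145744.

57.96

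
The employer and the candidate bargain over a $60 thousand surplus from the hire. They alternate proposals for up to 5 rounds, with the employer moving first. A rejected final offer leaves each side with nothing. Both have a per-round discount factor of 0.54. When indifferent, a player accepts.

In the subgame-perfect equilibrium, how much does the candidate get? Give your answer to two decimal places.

19.25

Solve by backward induction from round 5.
Round 5 (the employer proposes): the candidate will accept anything ≥ 0, so the employer offers 0 and keeps 60.
Round 4 (the candidate proposes): the employer can get 60 next round, worth 0.54 × 60 = 32.4 now; the candidate offers that and keeps 27.6.
Round 3 (the employer proposes): the candidate can get 27.6 next round, worth 0.54 × 27.6 = 14.904 now, so the employer offers 14.904, keeping 45.096.
Round 2 (the candidate proposes): the employer can get 45.096 next round, worth 0.54 × 45.096 = 24.35184 now. The candidate offers 24.35184 and keeps 60 − 24.35184 = 35.64816.
Round 1 (the employer proposes): the candidate can get 35.64816 next round, worth 0.54 × 35.64816 = 19.2500064 now, so the employer offers 19.2500064, keeping 40.7499936.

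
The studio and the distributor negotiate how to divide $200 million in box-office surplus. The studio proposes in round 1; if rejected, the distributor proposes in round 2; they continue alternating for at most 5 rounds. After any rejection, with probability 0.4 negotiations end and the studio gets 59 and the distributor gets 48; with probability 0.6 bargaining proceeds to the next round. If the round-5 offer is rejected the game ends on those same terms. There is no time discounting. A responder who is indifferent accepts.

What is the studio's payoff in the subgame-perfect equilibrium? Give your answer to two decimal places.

Round 5 (the studio proposes): the distributor gets 48 if talks fail, so the studio offers 48 and keeps 152.
Round 4 (the distributor proposes): rejecting gives the studio an expected 0.6 × 152 + 0.4 × 59 = 114.8; the distributor offers that and keeps 85.2.
Round 3 (the studio proposes): rejecting gives the distributor an expected 0.6 × 85.2 + 0.4 × 48 = 70.32. The studio offers 70.32 and keeps 200 − 70.32 = 129.68.
Round 2 (the distributor proposes): rejecting gives the studio an expected 0.6 × 129.68 + 0.4 × 59 = 101.408. The distributor offers 101.408 and keeps 200 − 101.408 = 98.592.
Round 1 (the studio proposes): rejecting gives the distributor an expected 0.6 × 98.592 + 0.4 × 48 = 78.3552. The studio offers 78.3552 and keeps 200 − 78.3552 = 121.6448.

121.64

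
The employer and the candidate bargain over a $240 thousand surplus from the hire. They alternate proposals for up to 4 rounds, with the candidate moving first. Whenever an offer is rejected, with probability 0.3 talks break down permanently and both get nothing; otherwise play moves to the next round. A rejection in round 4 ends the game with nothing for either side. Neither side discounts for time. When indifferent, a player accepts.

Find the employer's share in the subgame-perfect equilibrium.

132.72

By backward induction:
Round 4 (the employer proposes): rejection yields 0 for the candidate; the employer offers 0 and keeps 240.
Round 3 (the candidate proposes): rejecting gives the employer an expected 0.7 × 240 = 168. The candidate offers 168 and keeps 240 − 168 = 72.
Round 2 (the employer proposes): rejecting gives the candidate an expected 0.7 × 72 = 50.4, so the employer offers 50.4, keeping 189.6.
Round 1 (the candidate proposes): rejecting gives the employer an expected 0.7 × 189.6 = 132.72. The candidate offers 132.72 and keeps 240 − 132.72 = 107.28.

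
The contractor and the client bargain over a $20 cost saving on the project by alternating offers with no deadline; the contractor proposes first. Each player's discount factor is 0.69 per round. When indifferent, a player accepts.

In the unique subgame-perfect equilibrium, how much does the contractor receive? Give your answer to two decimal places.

When the contractor proposes, the client accepts any offer worth at least 0.69 times what the client would get by proposing next round; and vice versa.
This gives x = 20 − 0.69y and y = 20 − 0.69x, where x and y are each side's share when it proposes.
Hence (1 − 0.69·0.69)x = 20(1 − 0.69), i.e. 0.5239·x = 6.2.
x ≈ 11.8343; the client's share is 20 − x ≈ 8.1657.

11.83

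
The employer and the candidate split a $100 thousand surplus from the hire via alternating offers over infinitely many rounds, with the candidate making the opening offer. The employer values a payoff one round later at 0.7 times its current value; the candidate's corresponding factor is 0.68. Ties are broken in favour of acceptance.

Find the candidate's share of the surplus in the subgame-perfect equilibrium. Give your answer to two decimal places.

When the candidate proposes, the employer accepts any offer worth at least 0.7 times what the employer would get by proposing next round; and vice versa.
This gives x = 100 − 0.7y and y = 100 − 0.68x, where x and y are each side's share when it proposes.
Hence (1 − 0.7·0.68)x = 100(1 − 0.7), i.e. 0.524·x = 30.
x ≈ 57.2519; the employer's share is 100 − x ≈ 42.7481.

57.25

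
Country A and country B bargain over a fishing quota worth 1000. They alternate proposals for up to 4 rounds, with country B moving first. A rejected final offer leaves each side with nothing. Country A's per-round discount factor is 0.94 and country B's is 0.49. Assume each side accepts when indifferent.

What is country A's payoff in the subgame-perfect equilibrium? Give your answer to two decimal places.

Round 4 (country A proposes): rejection yields 0 for country B; country A offers 0 and keeps 1000.
Round 3 (country B proposes): country A can get 1000 next round, worth 0.94 × 1000 = 940 now. Country B offers 940 and keeps 1000 − 940 = 60.
Round 2 (country A proposes): country B can get 60 next round, worth 0.49 × 60 = 29.4 now; country A offers that and keeps 970.6.
Round 1 (country B proposes): country A can get 970.6 next round, worth 0.94 × 970.6 = 912.364 now; country B offers that and keeps 87.636.

912.36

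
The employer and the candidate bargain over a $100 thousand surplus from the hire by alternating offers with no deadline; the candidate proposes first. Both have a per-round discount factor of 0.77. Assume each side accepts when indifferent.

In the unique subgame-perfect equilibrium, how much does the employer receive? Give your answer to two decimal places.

In a stationary SPE each proposer offers the other exactly their discounted continuation value.
If the candidate keeps x when proposing and the employer keeps y when proposing, then x = 100 − 0.77y and y = 100 − 0.77x.
Solving: x = 100(1 − 0.77) / (1 − 0.77·0.77) = 23 / 0.4071 ≈ 56.4972.
The employer gets 100 − 56.4972 ≈ 43.5028.

43.50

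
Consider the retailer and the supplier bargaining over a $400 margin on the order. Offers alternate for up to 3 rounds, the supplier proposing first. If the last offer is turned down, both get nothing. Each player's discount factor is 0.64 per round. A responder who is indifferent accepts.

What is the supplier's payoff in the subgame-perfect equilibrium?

307.84

Work backward from the last round.
Round 3 (the supplier proposes): rejection yields 0 for the retailer; the supplier offers 0 and keeps 400.
Round 2 (the retailer proposes): the supplier can get 400 next round, worth 0.64 × 400 = 256 now; the retailer offers that and keeps 144.
Round 1 (the supplier proposes): the retailer can get 144 next round, worth 0.64 × 144 = 92.16 now. The supplier offers 92.16 and keeps 400 − 92.16 = 307.84.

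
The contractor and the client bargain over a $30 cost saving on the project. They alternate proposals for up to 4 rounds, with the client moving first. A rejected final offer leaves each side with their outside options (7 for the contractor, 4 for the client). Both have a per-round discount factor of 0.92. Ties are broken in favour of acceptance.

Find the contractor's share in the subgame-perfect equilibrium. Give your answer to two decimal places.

22.45

Round 4 (the contractor proposes): the client gets 4 if talks fail, so the contractor offers 4 and keeps 26.
Round 3 (the client proposes): the contractor can get 26 next round, worth 0.92 × 26 = 23.92 now; the client offers that and keeps 6.08.
Round 2 (the contractor proposes): the client can get 6.08 next round, worth 0.92 × 6.08 = 5.5936 now; the contractor offers that and keeps 24.4064.
Round 1 (the client proposes): the contractor can get 24.4064 next round, worth 0.92 × 24.4064 = 22.453888 now, so the client offers 22.453888, keeping 7.546112.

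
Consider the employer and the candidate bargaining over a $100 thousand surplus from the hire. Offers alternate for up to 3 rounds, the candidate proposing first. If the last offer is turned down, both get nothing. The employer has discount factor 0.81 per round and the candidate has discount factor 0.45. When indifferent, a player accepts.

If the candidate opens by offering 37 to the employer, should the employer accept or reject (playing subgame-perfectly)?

Round 3 (the candidate proposes): rejection yields 0 for the employer; the candidate offers 0 and keeps 100.
Round 2 (the employer proposes): the candidate can get 100 next round, worth 0.45 × 100 = 45 now, so the employer offers 45, keeping 55.
So by rejecting in round 1, the employer gets 55 next round, worth 0.81 × 55 = 44.55 now.
Offer 37 < 44.55, so the employer rejects.

Reject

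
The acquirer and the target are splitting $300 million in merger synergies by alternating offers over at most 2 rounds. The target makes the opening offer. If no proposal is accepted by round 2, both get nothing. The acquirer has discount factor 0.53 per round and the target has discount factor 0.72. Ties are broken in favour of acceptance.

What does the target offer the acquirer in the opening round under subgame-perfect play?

Work backward from the last round.
Round 2 (the acquirer proposes): rejection yields 0 for the target; the acquirer offers 0 and keeps 300.
Round 1 (the target proposes): the acquirer can get 300 next round, worth 0.53 × 300 = 159 now. The target offers 159 and keeps 300 − 159 = 141.

159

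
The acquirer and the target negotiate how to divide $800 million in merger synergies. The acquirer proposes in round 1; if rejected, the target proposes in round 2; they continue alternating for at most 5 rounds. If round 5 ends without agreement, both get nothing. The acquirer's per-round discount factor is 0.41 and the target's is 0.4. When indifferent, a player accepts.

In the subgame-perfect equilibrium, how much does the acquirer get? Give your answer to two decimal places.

580.24

Round 5 (the acquirer proposes): rejection yields 0 for the target; the acquirer offers 0 and keeps 800.
Round 4 (the target proposes): the acquirer can get 800 next round, worth 0.41 × 800 = 328 now. The target offers 328 and keeps 800 − 328 = 472.
Round 3 (the acquirer proposes): the target can get 472 next round, worth 0.4 × 472 = 188.8 now; the acquirer offers that and keeps 611.2.
Round 2 (the target proposes): the acquirer can get 611.2 next round, worth 0.41 × 611.2 = 250.592 now, so the target offers 250.592, keeping 549.408.
Round 1 (the acquirer proposes): the target can get 549.408 next round, worth 0.4 × 549.408 = 219.7632 now. The acquirer offers 219.7632 and keeps 800 − 219.7632 = 580.2368.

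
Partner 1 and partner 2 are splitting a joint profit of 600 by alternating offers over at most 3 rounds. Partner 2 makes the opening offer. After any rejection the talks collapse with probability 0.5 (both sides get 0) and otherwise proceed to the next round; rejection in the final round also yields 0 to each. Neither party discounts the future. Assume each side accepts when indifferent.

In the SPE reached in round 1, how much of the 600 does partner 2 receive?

450

Round 3 (partner 2 proposes): partner 1 will accept anything ≥ 0, so partner 2 offers 0 and keeps 600.
Round 2 (partner 1 proposes): rejecting gives partner 2 an expected 0.5 × 600 = 300; partner 1 offers that and keeps 300.
Round 1 (partner 2 proposes): rejecting gives partner 1 an expected 0.5 × 300 = 150; partner 2 offers that and keeps 450.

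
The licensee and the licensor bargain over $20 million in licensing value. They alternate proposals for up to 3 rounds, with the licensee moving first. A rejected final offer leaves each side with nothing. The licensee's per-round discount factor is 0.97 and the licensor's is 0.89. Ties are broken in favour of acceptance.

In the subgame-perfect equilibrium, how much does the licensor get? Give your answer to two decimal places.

Round 3 (the licensee proposes): rejection yields 0 for the licensor; the licensee offers 0 and keeps 20.
Round 2 (the licensor proposes): the licensee can get 20 next round, worth 0.97 × 20 = 19.4 now, so the licensor offers 19.4, keeping 0.6.
Round 1 (the licensee proposes): the licensor can get 0.6 next round, worth 0.89 × 0.6 = 0.534 now, so the licensee offers 0.534, keeping 19.466.

0.53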